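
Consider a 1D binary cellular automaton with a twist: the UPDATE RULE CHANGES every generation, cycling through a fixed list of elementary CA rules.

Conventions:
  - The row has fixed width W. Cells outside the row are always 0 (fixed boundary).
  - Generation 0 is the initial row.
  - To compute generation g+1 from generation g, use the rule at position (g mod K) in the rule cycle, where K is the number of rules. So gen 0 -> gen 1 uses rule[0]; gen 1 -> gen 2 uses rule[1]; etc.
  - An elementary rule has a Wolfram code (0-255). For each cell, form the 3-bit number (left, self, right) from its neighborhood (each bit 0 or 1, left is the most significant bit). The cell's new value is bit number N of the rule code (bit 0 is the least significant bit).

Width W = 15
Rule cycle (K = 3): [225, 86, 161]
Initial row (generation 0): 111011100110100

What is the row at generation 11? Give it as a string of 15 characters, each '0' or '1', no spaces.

Gen 0: 111011100110100
Gen 1 (rule 225): 011101100011001
Gen 2 (rule 86): 100100110101111
Gen 3 (rule 161): 000000001010110
Gen 4 (rule 225): 111111100101010
Gen 5 (rule 86): 000000111101011
Gen 6 (rule 161): 111110011010100
Gen 7 (rule 225): 011110001101001
Gen 8 (rule 86): 100011010101111
Gen 9 (rule 161): 001000101010110
Gen 10 (rule 225): 100010010101010
Gen 11 (rule 86): 110111110101011

Answer: 110111110101011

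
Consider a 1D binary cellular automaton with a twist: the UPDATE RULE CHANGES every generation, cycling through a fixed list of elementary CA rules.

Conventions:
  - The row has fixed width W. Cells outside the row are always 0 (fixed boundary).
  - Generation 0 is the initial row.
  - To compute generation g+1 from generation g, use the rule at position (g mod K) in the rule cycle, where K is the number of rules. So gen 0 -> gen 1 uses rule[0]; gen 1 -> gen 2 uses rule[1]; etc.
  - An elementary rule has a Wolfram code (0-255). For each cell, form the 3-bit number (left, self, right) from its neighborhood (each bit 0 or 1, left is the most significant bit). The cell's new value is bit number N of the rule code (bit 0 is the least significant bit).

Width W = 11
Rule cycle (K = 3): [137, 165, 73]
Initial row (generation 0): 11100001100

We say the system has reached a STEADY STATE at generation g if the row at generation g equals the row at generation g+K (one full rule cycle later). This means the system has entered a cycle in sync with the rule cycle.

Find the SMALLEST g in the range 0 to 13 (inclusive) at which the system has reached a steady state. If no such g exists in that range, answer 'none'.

Answer: none

Derivation:
Gen 0: 11100001100
Gen 1 (rule 137): 11001101001
Gen 2 (rule 165): 00000011001
Gen 3 (rule 73): 11111011000
Gen 4 (rule 137): 11110010011
Gen 5 (rule 165): 01100010000
Gen 6 (rule 73): 01101000111
Gen 7 (rule 137): 01000010110
Gen 8 (rule 165): 01011011000
Gen 9 (rule 73): 00011011011
Gen 10 (rule 137): 11010010010
Gen 11 (rule 165): 00110010010
Gen 12 (rule 73): 10110000000
Gen 13 (rule 137): 00100111111
Gen 14 (rule 165): 10100011110
Gen 15 (rule 73): 00001010010
Gen 16 (rule 137): 11100000000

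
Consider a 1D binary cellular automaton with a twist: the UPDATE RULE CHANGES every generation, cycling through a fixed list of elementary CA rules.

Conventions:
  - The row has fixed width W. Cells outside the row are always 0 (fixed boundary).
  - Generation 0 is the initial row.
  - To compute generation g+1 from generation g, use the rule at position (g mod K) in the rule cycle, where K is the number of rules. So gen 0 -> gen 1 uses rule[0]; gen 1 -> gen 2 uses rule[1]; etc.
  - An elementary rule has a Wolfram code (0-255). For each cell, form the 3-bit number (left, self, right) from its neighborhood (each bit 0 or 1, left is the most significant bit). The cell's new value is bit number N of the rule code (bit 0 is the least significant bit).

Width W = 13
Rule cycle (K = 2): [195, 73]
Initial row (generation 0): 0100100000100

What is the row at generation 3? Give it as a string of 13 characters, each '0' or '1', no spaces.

Gen 0: 0100100000100
Gen 1 (rule 195): 1001001111001
Gen 2 (rule 73): 0000001001000
Gen 3 (rule 195): 1111110010011

Answer: 1111110010011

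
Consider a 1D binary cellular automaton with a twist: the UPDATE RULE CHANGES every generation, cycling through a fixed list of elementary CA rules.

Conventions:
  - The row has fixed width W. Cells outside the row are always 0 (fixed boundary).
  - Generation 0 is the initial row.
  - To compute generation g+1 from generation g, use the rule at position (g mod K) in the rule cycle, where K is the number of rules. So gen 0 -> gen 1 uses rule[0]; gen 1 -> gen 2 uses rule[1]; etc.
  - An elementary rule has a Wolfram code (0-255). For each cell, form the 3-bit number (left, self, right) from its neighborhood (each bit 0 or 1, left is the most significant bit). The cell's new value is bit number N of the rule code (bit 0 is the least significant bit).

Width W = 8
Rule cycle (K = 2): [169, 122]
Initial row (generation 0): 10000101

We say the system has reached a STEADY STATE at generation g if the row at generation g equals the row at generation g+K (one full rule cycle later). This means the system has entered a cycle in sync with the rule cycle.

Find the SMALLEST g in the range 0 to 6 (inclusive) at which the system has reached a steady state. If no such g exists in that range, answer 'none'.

Answer: 6

Derivation:
Gen 0: 10000101
Gen 1 (rule 169): 00110010
Gen 2 (rule 122): 01111101
Gen 3 (rule 169): 01111010
Gen 4 (rule 122): 11001101
Gen 5 (rule 169): 10001010
Gen 6 (rule 122): 01010101
Gen 7 (rule 169): 00101010
Gen 8 (rule 122): 01010101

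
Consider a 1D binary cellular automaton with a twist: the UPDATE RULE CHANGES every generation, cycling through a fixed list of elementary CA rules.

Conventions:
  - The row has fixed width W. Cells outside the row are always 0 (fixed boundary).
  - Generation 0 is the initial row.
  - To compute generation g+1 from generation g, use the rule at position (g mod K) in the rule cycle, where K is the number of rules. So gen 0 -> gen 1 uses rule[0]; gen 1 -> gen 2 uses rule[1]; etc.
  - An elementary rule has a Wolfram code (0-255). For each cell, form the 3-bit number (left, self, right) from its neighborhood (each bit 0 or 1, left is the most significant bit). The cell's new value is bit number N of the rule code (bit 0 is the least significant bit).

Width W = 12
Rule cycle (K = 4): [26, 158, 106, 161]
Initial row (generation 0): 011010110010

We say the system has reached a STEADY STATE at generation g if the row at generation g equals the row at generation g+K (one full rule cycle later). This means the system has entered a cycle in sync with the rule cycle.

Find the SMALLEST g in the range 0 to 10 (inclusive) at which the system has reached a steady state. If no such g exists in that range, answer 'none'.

Gen 0: 011010110010
Gen 1 (rule 26): 110000101101
Gen 2 (rule 158): 101001101001
Gen 3 (rule 106): 010011110010
Gen 4 (rule 161): 000001100000
Gen 5 (rule 26): 000011010000
Gen 6 (rule 158): 000110011000
Gen 7 (rule 106): 001110111000
Gen 8 (rule 161): 100101010011
Gen 9 (rule 26): 011000001110
Gen 10 (rule 158): 110100011101
Gen 11 (rule 106): 111000110110
Gen 12 (rule 161): 010010001000
Gen 13 (rule 26): 101101010100
Gen 14 (rule 158): 101001010110

Answer: none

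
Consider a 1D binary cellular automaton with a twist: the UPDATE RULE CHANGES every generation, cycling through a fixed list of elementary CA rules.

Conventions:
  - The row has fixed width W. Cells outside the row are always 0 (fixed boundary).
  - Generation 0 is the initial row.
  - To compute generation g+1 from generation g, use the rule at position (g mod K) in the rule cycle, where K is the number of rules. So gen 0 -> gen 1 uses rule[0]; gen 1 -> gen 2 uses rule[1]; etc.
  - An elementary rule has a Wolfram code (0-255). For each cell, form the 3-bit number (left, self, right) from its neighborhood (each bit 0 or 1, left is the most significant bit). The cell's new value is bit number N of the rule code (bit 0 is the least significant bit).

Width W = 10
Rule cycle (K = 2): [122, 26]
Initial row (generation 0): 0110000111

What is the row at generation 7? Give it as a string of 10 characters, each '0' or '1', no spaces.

Answer: 1111010000

Derivation:
Gen 0: 0110000111
Gen 1 (rule 122): 1111001101
Gen 2 (rule 26): 1000111000
Gen 3 (rule 122): 0101101100
Gen 4 (rule 26): 1001001010
Gen 5 (rule 122): 0110110101
Gen 6 (rule 26): 1100100000
Gen 7 (rule 122): 1111010000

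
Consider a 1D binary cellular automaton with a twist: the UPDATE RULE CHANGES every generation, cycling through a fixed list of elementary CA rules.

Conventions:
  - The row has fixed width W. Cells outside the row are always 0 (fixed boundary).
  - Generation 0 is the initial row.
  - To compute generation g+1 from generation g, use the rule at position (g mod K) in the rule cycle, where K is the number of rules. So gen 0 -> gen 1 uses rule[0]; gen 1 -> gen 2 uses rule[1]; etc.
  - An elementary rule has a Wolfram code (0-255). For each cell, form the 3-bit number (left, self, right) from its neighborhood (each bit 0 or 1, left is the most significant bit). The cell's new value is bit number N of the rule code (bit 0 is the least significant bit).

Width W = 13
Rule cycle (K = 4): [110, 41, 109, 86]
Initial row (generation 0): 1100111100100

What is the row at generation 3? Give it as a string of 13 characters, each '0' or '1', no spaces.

Answer: 1111011011001

Derivation:
Gen 0: 1100111100100
Gen 1 (rule 110): 1101100101100
Gen 2 (rule 41): 1011000011001
Gen 3 (rule 109): 1111011011001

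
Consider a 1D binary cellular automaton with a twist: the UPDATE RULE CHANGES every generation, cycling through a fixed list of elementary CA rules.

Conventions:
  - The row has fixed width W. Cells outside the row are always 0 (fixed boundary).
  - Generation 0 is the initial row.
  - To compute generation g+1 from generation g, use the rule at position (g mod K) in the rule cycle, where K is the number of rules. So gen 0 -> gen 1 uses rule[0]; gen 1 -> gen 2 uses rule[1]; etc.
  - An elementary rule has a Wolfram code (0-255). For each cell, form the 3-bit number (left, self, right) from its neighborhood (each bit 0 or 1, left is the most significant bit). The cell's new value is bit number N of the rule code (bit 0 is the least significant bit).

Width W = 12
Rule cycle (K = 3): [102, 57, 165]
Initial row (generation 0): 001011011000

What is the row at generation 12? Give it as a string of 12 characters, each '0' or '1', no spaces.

Answer: 001011101110

Derivation:
Gen 0: 001011011000
Gen 1 (rule 102): 011101101000
Gen 2 (rule 57): 010011010111
Gen 3 (rule 165): 010000111010
Gen 4 (rule 102): 110001001110
Gen 5 (rule 57): 101100101001
Gen 6 (rule 165): 110000111001
Gen 7 (rule 102): 010001001011
Gen 8 (rule 57): 001100100110
Gen 9 (rule 165): 100000100000
Gen 10 (rule 102): 100001100000
Gen 11 (rule 57): 011101011111
Gen 12 (rule 165): 001011101110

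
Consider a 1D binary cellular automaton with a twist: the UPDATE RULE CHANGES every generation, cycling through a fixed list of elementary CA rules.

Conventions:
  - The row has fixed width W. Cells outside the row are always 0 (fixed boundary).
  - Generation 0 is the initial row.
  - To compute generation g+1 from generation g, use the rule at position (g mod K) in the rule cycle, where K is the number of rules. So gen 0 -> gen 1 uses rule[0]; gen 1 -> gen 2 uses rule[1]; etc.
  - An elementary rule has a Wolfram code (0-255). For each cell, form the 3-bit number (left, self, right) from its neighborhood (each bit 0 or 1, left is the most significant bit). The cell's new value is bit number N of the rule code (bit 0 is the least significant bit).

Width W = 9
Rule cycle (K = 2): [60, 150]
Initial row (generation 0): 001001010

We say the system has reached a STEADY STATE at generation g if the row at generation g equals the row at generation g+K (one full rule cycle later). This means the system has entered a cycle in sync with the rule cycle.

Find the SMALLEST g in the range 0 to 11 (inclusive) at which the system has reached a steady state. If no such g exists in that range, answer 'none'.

Answer: none

Derivation:
Gen 0: 001001010
Gen 1 (rule 60): 001101111
Gen 2 (rule 150): 010000110
Gen 3 (rule 60): 011000101
Gen 4 (rule 150): 100101101
Gen 5 (rule 60): 110111011
Gen 6 (rule 150): 000010000
Gen 7 (rule 60): 000011000
Gen 8 (rule 150): 000100100
Gen 9 (rule 60): 000110110
Gen 10 (rule 150): 001000001
Gen 11 (rule 60): 001100001
Gen 12 (rule 150): 010010011
Gen 13 (rule 60): 011011010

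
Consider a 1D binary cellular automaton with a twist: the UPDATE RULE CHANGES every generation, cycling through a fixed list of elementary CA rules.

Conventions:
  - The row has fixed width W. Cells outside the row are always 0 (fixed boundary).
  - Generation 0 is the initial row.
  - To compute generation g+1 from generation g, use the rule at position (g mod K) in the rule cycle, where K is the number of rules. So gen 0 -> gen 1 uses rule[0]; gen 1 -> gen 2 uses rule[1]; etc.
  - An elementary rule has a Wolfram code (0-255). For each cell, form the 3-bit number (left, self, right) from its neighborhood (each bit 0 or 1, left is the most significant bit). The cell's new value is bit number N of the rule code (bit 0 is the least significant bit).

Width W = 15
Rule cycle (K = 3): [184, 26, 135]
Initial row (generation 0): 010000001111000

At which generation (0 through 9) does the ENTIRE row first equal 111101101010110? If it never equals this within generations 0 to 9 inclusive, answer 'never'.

Answer: 7

Derivation:
Gen 0: 010000001111000
Gen 1 (rule 184): 001000001110100
Gen 2 (rule 26): 010100011000010
Gen 3 (rule 135): 110101100011110
Gen 4 (rule 184): 101011010011101
Gen 5 (rule 26): 000010001110000
Gen 6 (rule 135): 111110110100111
Gen 7 (rule 184): 111101101010110
Gen 8 (rule 26): 100001000000101
Gen 9 (rule 135): 101111011111101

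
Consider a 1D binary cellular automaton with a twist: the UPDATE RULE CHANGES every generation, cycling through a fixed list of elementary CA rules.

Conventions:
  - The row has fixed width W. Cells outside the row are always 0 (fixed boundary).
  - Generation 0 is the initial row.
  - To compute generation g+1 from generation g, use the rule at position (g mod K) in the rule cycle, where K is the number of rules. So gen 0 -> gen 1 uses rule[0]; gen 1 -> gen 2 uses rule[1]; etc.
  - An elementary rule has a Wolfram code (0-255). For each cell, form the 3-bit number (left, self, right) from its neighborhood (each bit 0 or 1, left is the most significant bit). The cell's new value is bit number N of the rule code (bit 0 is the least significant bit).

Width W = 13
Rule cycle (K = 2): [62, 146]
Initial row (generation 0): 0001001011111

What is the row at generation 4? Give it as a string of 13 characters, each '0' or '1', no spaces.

Answer: 0110100101010

Derivation:
Gen 0: 0001001011111
Gen 1 (rule 62): 0011111110000
Gen 2 (rule 146): 0101111101000
Gen 3 (rule 62): 1111000011100
Gen 4 (rule 146): 0110100101010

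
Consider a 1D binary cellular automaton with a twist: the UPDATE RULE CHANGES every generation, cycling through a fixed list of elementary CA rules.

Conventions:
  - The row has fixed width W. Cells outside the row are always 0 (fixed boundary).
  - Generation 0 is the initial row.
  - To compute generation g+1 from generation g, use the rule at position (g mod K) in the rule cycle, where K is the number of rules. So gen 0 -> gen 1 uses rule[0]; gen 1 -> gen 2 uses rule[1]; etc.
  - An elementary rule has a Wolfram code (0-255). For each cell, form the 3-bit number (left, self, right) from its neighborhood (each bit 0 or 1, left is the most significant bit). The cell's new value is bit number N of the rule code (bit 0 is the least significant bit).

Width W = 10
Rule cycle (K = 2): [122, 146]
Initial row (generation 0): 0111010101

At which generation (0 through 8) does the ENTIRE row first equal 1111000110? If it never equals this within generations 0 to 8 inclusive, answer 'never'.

Gen 0: 0111010101
Gen 1 (rule 122): 1101101010
Gen 2 (rule 146): 0000000001
Gen 3 (rule 122): 0000000010
Gen 4 (rule 146): 0000000101
Gen 5 (rule 122): 0000001010
Gen 6 (rule 146): 0000010001
Gen 7 (rule 122): 0000101010
Gen 8 (rule 146): 0001000001

Answer: never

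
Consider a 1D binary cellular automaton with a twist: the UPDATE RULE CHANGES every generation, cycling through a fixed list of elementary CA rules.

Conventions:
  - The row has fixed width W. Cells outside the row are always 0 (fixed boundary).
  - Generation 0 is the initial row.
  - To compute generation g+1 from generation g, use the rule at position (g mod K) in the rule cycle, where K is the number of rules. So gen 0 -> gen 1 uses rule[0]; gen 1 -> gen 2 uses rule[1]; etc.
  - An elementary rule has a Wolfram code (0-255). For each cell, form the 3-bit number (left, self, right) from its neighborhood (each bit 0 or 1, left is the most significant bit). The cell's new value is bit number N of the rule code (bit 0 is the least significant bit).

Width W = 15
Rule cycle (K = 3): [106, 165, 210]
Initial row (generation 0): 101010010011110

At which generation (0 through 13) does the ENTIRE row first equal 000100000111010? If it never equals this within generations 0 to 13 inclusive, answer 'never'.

Gen 0: 101010010011110
Gen 1 (rule 106): 010100100110010
Gen 2 (rule 165): 011100100000010
Gen 3 (rule 210): 101111010000101
Gen 4 (rule 106): 011001100001010
Gen 5 (rule 165): 000000001101110
Gen 6 (rule 210): 000000010100111
Gen 7 (rule 106): 000000101001101
Gen 8 (rule 165): 111110111000011
Gen 9 (rule 210): 011110011100101
Gen 10 (rule 106): 110010110101010
Gen 11 (rule 165): 000011001111110
Gen 12 (rule 210): 000101110111111
Gen 13 (rule 106): 001011011100001

Answer: never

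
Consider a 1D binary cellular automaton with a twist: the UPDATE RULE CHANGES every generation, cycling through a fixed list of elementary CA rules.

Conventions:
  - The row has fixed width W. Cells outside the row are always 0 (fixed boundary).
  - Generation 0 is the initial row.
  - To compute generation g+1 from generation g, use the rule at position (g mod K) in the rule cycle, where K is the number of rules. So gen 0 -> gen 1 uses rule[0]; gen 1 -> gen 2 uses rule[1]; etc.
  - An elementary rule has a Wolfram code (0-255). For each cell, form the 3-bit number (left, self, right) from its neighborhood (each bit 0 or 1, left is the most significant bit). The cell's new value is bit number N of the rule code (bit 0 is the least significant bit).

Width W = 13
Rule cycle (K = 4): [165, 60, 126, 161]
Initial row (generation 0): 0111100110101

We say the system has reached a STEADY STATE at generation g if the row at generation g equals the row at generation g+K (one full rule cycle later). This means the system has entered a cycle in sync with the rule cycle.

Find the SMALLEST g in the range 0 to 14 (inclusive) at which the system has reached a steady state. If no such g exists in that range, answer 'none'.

Gen 0: 0111100110101
Gen 1 (rule 165): 0011000001111
Gen 2 (rule 60): 0010100001000
Gen 3 (rule 126): 0111110011100
Gen 4 (rule 161): 0011100001001
Gen 5 (rule 165): 1001001101001
Gen 6 (rule 60): 1101101011101
Gen 7 (rule 126): 1111111110111
Gen 8 (rule 161): 0111111101010
Gen 9 (rule 165): 0011111011110
Gen 10 (rule 60): 0010000110001
Gen 11 (rule 126): 0111001111011
Gen 12 (rule 161): 0010000110100
Gen 13 (rule 165): 1010110001101
Gen 14 (rule 60): 1111101001011
Gen 15 (rule 126): 1000111111111
Gen 16 (rule 161): 0010011111110
Gen 17 (rule 165): 1010001111100
Gen 18 (rule 60): 1111001000010

Answer: none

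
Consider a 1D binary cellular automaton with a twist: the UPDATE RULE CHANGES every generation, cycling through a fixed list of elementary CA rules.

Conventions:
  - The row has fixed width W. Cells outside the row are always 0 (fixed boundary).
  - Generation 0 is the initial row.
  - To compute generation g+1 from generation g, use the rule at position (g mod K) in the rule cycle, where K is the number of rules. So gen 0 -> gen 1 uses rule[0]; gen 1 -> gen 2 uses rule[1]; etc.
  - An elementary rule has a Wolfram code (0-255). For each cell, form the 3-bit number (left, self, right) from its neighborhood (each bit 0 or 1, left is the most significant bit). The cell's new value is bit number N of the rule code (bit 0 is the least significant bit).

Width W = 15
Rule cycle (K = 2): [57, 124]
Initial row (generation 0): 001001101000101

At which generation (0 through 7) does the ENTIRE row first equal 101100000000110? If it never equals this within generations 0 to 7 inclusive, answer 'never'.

Gen 0: 001001101000101
Gen 1 (rule 57): 100101010110010
Gen 2 (rule 124): 110111111111011
Gen 3 (rule 57): 101100000000110
Gen 4 (rule 124): 111110000000111
Gen 5 (rule 57): 100001111110100
Gen 6 (rule 124): 110001000011110
Gen 7 (rule 57): 101100111010001

Answer: 3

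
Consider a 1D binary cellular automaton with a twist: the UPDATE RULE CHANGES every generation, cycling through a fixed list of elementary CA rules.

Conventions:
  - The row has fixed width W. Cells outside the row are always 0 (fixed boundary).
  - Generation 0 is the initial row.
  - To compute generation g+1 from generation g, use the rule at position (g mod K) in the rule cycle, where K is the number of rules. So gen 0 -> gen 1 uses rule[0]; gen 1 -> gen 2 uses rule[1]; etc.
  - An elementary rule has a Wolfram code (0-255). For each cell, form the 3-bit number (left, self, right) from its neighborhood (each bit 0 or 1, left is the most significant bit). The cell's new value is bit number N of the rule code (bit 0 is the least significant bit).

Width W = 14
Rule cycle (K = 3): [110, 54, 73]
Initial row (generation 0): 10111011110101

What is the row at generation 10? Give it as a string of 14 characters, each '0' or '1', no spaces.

Gen 0: 10111011110101
Gen 1 (rule 110): 11101110011111
Gen 2 (rule 54): 00010001100000
Gen 3 (rule 73): 11000101101111
Gen 4 (rule 110): 11001111111001
Gen 5 (rule 54): 00110000000111
Gen 6 (rule 73): 10110111110101
Gen 7 (rule 110): 11111100011111
Gen 8 (rule 54): 00000010100000
Gen 9 (rule 73): 11111000001111
Gen 10 (rule 110): 10001000011001

Answer: 10001000011001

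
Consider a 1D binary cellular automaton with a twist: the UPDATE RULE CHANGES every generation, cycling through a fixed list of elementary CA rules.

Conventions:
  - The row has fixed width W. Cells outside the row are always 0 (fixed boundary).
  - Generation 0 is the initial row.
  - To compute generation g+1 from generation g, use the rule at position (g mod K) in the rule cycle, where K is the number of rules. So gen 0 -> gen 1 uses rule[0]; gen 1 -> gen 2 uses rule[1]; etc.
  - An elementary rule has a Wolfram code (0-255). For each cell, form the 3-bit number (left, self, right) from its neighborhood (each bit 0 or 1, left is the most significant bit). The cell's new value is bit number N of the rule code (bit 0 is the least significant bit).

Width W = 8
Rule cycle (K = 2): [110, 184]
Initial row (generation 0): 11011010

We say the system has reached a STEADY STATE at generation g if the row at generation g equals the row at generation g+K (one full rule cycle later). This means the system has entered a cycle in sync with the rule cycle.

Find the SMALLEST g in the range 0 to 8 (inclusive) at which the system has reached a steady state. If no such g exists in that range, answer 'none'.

Gen 0: 11011010
Gen 1 (rule 110): 11111110
Gen 2 (rule 184): 11111101
Gen 3 (rule 110): 10000111
Gen 4 (rule 184): 01000110
Gen 5 (rule 110): 11001110
Gen 6 (rule 184): 10101101
Gen 7 (rule 110): 11111111
Gen 8 (rule 184): 11111110
Gen 9 (rule 110): 10000010
Gen 10 (rule 184): 01000001

Answer: none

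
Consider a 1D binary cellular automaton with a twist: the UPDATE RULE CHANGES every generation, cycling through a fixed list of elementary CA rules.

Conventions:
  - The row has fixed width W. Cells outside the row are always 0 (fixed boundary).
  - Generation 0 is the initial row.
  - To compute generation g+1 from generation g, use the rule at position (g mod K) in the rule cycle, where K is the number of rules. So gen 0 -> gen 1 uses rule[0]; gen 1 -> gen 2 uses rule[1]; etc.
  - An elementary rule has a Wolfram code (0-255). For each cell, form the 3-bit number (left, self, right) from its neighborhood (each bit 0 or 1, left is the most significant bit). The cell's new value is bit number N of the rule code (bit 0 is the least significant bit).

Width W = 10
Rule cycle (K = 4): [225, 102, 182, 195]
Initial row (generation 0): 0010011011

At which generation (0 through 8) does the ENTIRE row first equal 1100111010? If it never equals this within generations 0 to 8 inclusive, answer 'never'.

Gen 0: 0010011011
Gen 1 (rule 225): 1000001101
Gen 2 (rule 102): 1000010111
Gen 3 (rule 182): 1100111010
Gen 4 (rule 195): 0101011000
Gen 5 (rule 225): 0010101011
Gen 6 (rule 102): 0111111101
Gen 7 (rule 182): 1011111011
Gen 8 (rule 195): 0001111001

Answer: 3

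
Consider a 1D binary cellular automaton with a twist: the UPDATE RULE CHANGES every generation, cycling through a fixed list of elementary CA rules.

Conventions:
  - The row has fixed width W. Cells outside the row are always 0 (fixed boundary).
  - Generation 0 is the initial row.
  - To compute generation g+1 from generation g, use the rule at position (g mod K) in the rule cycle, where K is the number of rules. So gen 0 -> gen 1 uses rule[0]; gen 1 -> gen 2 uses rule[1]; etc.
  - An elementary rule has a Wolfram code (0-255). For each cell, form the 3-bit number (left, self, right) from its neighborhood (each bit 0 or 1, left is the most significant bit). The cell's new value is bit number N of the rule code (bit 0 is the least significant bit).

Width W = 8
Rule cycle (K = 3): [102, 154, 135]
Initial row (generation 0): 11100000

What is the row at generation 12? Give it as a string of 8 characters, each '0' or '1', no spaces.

Gen 0: 11100000
Gen 1 (rule 102): 00100000
Gen 2 (rule 154): 01010000
Gen 3 (rule 135): 11010111
Gen 4 (rule 102): 01111001
Gen 5 (rule 154): 11110110
Gen 6 (rule 135): 01100000
Gen 7 (rule 102): 10100000
Gen 8 (rule 154): 00010000
Gen 9 (rule 135): 11110111
Gen 10 (rule 102): 00011001
Gen 11 (rule 154): 00110110
Gen 12 (rule 135): 11000000

Answer: 11000000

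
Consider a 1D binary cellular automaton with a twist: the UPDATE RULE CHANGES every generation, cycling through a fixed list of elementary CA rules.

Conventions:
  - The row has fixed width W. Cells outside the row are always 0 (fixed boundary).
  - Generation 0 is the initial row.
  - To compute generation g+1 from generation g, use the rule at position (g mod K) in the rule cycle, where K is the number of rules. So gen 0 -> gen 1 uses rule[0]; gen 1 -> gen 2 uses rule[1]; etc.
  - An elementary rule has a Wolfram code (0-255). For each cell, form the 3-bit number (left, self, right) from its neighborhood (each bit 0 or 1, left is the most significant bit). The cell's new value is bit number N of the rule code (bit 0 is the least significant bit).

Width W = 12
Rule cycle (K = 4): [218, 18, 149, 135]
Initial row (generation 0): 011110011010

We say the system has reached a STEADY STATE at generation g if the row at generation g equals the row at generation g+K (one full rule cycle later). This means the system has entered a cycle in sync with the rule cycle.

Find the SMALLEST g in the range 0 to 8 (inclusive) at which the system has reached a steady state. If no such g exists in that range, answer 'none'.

Answer: 5

Derivation:
Gen 0: 011110011010
Gen 1 (rule 218): 111111111001
Gen 2 (rule 18): 000000000110
Gen 3 (rule 149): 111111110001
Gen 4 (rule 135): 011111100111
Gen 5 (rule 218): 111111111111
Gen 6 (rule 18): 000000000000
Gen 7 (rule 149): 111111111111
Gen 8 (rule 135): 011111111110
Gen 9 (rule 218): 111111111111
Gen 10 (rule 18): 000000000000
Gen 11 (rule 149): 111111111111
Gen 12 (rule 135): 011111111110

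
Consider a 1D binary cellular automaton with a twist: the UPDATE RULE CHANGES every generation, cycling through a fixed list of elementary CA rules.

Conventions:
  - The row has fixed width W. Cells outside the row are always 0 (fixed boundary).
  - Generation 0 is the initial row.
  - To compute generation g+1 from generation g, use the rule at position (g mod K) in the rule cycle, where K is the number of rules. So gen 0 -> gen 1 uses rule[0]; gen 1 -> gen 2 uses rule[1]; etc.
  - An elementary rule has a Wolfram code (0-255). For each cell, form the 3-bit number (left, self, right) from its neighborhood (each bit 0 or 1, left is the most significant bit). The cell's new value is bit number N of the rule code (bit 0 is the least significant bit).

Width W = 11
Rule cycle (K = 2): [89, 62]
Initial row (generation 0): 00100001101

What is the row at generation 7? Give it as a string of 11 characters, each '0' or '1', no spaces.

Gen 0: 00100001101
Gen 1 (rule 89): 10011101100
Gen 2 (rule 62): 11110011010
Gen 3 (rule 89): 10011011001
Gen 4 (rule 62): 11110110111
Gen 5 (rule 89): 10010110101
Gen 6 (rule 62): 11111101111
Gen 7 (rule 89): 10000101001

Answer: 10000101001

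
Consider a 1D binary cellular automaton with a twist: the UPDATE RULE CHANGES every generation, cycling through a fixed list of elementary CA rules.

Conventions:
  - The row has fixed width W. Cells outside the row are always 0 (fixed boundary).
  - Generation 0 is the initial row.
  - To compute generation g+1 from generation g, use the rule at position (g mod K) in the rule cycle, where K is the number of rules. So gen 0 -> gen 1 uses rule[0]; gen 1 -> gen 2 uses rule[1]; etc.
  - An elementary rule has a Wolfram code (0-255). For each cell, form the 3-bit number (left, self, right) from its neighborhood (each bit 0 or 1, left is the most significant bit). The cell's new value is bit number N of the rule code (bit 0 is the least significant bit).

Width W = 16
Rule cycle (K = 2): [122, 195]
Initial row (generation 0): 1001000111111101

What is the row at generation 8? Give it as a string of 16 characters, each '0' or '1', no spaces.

Gen 0: 1001000111111101
Gen 1 (rule 122): 0110101100000110
Gen 2 (rule 195): 1010000101111010
Gen 3 (rule 122): 0101001011001101
Gen 4 (rule 195): 1000010001010100
Gen 5 (rule 122): 0100101010101010
Gen 6 (rule 195): 1001000000000000
Gen 7 (rule 122): 0110100000000000
Gen 8 (rule 195): 1010001111111111

Answer: 1010001111111111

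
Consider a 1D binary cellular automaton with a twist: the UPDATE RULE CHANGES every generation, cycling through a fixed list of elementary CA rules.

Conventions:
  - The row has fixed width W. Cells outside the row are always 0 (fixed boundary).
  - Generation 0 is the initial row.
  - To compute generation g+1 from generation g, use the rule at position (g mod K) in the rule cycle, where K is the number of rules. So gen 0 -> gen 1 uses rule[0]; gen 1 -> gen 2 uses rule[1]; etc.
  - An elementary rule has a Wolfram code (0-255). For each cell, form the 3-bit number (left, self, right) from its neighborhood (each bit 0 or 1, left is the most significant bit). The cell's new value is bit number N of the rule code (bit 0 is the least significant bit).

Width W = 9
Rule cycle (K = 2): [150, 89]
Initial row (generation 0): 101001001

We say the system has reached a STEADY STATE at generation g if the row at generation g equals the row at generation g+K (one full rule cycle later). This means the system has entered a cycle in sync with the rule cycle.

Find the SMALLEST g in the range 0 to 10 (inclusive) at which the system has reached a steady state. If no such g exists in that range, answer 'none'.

Answer: none

Derivation:
Gen 0: 101001001
Gen 1 (rule 150): 101111111
Gen 2 (rule 89): 001000001
Gen 3 (rule 150): 011100011
Gen 4 (rule 89): 010111011
Gen 5 (rule 150): 110010000
Gen 6 (rule 89): 111001111
Gen 7 (rule 150): 010110110
Gen 8 (rule 89): 000110111
Gen 9 (rule 150): 001000010
Gen 10 (rule 89): 100111001
Gen 11 (rule 150): 111010111
Gen 12 (rule 89): 101000101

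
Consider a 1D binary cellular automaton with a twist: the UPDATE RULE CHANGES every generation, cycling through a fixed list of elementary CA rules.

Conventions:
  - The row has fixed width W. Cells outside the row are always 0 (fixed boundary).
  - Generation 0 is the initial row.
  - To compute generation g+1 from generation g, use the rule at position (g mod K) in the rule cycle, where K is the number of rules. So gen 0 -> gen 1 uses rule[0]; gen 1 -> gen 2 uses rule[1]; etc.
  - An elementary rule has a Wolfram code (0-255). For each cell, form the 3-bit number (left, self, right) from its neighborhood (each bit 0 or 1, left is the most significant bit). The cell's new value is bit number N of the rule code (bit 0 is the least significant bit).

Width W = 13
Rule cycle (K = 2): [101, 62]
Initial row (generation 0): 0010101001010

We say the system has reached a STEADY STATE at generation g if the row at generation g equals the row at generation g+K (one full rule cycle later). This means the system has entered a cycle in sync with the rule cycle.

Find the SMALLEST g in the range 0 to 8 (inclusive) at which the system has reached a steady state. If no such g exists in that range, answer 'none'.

Answer: none

Derivation:
Gen 0: 0010101001010
Gen 1 (rule 101): 1011111001110
Gen 2 (rule 62): 1110000111001
Gen 3 (rule 101): 0010110001001
Gen 4 (rule 62): 0111101011111
Gen 5 (rule 101): 0000111100001
Gen 6 (rule 62): 0001100010011
Gen 7 (rule 101): 1100101010001
Gen 8 (rule 62): 1011111111011
Gen 9 (rule 101): 1100000001101
Gen 10 (rule 62): 1010000011011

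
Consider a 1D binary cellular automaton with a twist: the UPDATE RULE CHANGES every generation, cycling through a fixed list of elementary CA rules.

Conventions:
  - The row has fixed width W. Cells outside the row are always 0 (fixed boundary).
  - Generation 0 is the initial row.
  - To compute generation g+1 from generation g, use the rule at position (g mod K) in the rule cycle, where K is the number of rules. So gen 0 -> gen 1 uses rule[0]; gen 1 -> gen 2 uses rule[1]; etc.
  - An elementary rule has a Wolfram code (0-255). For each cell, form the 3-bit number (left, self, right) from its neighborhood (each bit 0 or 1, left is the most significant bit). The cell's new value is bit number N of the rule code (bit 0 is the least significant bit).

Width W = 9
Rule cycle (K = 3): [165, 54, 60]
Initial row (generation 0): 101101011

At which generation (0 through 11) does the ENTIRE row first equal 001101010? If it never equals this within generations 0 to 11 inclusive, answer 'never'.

Answer: never

Derivation:
Gen 0: 101101011
Gen 1 (rule 165): 110011100
Gen 2 (rule 54): 001100010
Gen 3 (rule 60): 001010011
Gen 4 (rule 165): 101110000
Gen 5 (rule 54): 110001000
Gen 6 (rule 60): 101001100
Gen 7 (rule 165): 111000001
Gen 8 (rule 54): 000100011
Gen 9 (rule 60): 000110010
Gen 10 (rule 165): 110000010
Gen 11 (rule 54): 001000111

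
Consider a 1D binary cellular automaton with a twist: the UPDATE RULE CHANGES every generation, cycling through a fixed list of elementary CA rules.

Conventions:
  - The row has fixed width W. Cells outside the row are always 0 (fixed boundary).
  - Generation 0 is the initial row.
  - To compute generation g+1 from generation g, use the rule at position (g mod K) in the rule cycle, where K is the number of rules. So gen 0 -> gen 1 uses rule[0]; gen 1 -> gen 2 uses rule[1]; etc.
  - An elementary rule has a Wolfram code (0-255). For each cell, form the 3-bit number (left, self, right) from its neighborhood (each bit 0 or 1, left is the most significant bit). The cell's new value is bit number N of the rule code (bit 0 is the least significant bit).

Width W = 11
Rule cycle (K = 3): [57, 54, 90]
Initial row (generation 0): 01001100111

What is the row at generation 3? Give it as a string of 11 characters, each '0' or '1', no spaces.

Gen 0: 01001100111
Gen 1 (rule 57): 00101010100
Gen 2 (rule 54): 01111111110
Gen 3 (rule 90): 11000000011

Answer: 11000000011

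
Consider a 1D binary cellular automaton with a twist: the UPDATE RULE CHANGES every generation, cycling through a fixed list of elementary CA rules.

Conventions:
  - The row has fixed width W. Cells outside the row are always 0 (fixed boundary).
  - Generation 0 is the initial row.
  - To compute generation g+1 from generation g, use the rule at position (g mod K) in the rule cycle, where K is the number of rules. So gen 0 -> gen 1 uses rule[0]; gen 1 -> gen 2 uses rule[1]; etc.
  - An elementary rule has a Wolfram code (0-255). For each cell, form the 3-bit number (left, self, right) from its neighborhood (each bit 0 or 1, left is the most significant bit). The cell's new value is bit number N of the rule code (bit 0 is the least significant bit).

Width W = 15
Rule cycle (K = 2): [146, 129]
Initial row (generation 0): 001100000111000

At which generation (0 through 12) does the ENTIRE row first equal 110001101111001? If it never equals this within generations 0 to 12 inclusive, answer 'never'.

Answer: never

Derivation:
Gen 0: 001100000111000
Gen 1 (rule 146): 010010001010100
Gen 2 (rule 129): 000000100000001
Gen 3 (rule 146): 000001010000010
Gen 4 (rule 129): 111100000111000
Gen 5 (rule 146): 011010001010100
Gen 6 (rule 129): 000000100000001
Gen 7 (rule 146): 000001010000010
Gen 8 (rule 129): 111100000111000
Gen 9 (rule 146): 011010001010100
Gen 10 (rule 129): 000000100000001
Gen 11 (rule 146): 000001010000010
Gen 12 (rule 129): 111100000111000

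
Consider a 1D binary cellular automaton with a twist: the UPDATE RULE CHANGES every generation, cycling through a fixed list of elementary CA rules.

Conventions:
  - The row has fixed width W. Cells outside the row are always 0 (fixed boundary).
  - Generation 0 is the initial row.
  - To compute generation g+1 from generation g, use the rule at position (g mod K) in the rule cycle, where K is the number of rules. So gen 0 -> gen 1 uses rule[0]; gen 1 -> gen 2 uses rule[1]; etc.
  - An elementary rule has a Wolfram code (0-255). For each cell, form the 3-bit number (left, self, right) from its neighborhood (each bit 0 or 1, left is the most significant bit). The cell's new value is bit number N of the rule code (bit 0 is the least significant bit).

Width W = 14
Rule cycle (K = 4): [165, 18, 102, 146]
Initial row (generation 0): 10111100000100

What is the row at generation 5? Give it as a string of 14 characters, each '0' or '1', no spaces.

Answer: 11010101011111

Derivation:
Gen 0: 10111100000100
Gen 1 (rule 165): 11011001110101
Gen 2 (rule 18): 00000110000000
Gen 3 (rule 102): 00001010000000
Gen 4 (rule 146): 00010001000000
Gen 5 (rule 165): 11010101011111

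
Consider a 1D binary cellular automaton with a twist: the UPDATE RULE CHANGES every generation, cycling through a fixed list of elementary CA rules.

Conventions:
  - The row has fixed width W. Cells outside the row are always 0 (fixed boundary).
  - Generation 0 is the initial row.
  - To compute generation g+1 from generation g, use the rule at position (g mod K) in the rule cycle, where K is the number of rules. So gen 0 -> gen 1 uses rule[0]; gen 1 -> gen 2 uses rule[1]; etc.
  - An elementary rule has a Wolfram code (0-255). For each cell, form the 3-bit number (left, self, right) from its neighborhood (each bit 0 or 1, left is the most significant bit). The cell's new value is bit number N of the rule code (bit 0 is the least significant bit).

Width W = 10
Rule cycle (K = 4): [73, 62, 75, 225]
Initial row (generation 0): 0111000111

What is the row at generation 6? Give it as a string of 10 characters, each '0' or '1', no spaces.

Gen 0: 0111000111
Gen 1 (rule 73): 0101010101
Gen 2 (rule 62): 1111111111
Gen 3 (rule 75): 1000000001
Gen 4 (rule 225): 0011111100
Gen 5 (rule 73): 1010000101
Gen 6 (rule 62): 1111001111

Answer: 1111001111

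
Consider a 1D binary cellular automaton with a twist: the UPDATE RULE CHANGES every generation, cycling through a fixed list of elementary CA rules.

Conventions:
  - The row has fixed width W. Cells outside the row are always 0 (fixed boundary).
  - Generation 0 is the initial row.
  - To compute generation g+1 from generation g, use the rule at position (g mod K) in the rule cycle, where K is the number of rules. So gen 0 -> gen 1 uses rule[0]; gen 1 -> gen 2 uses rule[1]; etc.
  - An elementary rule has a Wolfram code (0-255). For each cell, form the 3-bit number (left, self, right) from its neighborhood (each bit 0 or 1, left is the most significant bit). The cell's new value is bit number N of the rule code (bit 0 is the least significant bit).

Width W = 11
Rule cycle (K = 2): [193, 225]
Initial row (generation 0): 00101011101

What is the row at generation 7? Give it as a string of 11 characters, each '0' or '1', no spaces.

Gen 0: 00101011101
Gen 1 (rule 193): 10000001100
Gen 2 (rule 225): 00111100101
Gen 3 (rule 193): 10011100000
Gen 4 (rule 225): 00001101111
Gen 5 (rule 193): 11100100111
Gen 6 (rule 225): 01100000011
Gen 7 (rule 193): 00101111001

Answer: 00101111001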